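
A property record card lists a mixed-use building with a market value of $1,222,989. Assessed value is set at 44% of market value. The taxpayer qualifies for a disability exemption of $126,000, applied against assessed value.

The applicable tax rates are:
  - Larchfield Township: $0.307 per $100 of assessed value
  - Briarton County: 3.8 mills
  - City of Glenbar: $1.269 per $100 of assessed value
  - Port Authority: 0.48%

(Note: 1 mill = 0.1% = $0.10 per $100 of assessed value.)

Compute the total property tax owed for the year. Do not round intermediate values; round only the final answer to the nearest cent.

Assessed value = $1,222,989 × 0.44 = $538,115.16
Taxable value = $538,115.16 − $126,000 = $412,115.16
Larchfield Township: $412,115.16 × 0.00307 = $1,265.1935412
Briarton County: $412,115.16 × 0.0038 = $1,566.037608
City of Glenbar: $412,115.16 × 0.01269 = $5,229.7413804
Port Authority: $412,115.16 × 0.0048 = $1,978.152768
Total = $10,039.1252976

$10,039.13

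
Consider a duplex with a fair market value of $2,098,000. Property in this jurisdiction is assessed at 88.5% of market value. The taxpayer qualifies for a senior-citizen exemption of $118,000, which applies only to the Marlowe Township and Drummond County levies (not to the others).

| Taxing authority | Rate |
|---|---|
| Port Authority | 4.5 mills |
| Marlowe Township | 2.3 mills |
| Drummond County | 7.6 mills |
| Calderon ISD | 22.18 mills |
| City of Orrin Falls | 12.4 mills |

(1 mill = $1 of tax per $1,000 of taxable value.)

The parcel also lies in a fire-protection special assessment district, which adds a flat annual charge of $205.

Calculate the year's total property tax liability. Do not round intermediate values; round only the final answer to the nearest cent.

$89,979.44

Assessed value = $2,098,000 × 0.885 = $1,856,730
Port Authority: $1,856,730 × 0.0045 = $8,355.285
Marlowe Township: ($1,856,730 − $118,000) × 0.0023 = $1,738,730 × 0.0023 = $3,999.079
Drummond County: ($1,856,730 − $118,000) × 0.0076 = $1,738,730 × 0.0076 = $13,214.348
Calderon ISD: $1,856,730 × 0.02218 = $41,182.2714
City of Orrin Falls: $1,856,730 × 0.0124 = $23,023.452
Levies subtotal = $89,774.4354
Total = $89,774.4354 + $205 = $89,979.4354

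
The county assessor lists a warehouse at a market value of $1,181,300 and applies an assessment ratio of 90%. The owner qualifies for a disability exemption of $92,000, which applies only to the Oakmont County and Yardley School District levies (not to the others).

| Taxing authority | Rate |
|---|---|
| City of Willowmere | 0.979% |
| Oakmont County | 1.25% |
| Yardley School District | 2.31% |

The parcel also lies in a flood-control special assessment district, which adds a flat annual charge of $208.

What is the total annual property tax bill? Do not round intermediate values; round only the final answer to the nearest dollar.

Assessed value = $1,181,300 × 0.9 = $1,063,170
City of Willowmere: $1,063,170 × 0.00979 = $10,408.4343
Oakmont County: ($1,063,170 − $92,000) × 0.0125 = $971,170 × 0.0125 = $12,139.625
Yardley School District: ($1,063,170 − $92,000) × 0.0231 = $971,170 × 0.0231 = $22,434.027
Levies subtotal = $44,982.0863
Total = $44,982.0863 + $208 = $45,190.0863

$45,190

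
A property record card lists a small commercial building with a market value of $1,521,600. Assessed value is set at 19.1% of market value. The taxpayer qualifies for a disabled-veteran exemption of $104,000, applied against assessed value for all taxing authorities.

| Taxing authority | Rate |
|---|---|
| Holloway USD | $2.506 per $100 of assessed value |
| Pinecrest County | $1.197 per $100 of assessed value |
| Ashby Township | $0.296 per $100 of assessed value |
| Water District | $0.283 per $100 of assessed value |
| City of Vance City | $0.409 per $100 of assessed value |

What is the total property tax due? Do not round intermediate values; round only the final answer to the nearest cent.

$8,754.61

Assessed value = $1,521,600 × 0.191 = $290,625.6
Taxable value = $290,625.6 − $104,000 = $186,625.6
Holloway USD: $186,625.6 × 0.02506 = $4,676.837536
Pinecrest County: $186,625.6 × 0.01197 = $2,233.908432
Ashby Township: $186,625.6 × 0.00296 = $552.411776
Water District: $186,625.6 × 0.00283 = $528.150448
City of Vance City: $186,625.6 × 0.00409 = $763.298704
Total = $4,676.837536 + $2,233.908432 + $552.411776 + $528.150448 + $763.298704 = $8,754.606896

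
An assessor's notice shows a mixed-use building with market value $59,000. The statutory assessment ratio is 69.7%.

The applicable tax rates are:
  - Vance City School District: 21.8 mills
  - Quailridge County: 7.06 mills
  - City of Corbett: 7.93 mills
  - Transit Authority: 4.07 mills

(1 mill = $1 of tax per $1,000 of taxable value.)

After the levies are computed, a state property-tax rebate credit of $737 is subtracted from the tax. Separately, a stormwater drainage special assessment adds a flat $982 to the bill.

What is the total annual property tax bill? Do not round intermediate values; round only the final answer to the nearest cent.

Assessed value = $59,000 × 0.697 = $41,123
Vance City School District: $41,123 × 0.0218 = $896.4814
Quailridge County: $41,123 × 0.00706 = $290.32838
City of Corbett: $41,123 × 0.00793 = $326.10539
Transit Authority: $41,123 × 0.00407 = $167.37061
Levies subtotal = $1,680.28578
After credit = $1,680.28578 − $737 = $943.28578
Total = $943.28578 + $982 = $1,925.28578

$1,925.29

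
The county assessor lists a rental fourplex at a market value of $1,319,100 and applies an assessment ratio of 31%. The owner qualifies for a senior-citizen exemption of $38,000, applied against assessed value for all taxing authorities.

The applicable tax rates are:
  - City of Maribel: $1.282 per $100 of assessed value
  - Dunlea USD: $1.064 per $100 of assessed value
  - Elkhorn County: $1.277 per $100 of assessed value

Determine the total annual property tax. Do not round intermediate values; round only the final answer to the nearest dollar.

Assessed value = $1,319,100 × 0.31 = $408,921
Taxable value = $408,921 − $38,000 = $370,921
City of Maribel: $370,921 × 0.01282 = $4,755.20722
Dunlea USD: $370,921 × 0.01064 = $3,946.59944
Elkhorn County: $370,921 × 0.01277 = $4,736.66117
Total = $4,755.20722 + $3,946.59944 + $4,736.66117 = $13,438.46783

$13,438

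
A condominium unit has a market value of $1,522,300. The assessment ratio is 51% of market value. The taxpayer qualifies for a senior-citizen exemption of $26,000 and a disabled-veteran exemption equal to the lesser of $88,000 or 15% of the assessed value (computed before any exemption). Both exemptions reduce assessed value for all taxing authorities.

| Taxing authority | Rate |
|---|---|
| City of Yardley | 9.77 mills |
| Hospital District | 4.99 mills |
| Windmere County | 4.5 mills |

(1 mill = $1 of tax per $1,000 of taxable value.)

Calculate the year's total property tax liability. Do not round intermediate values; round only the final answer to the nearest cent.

Assessed value = $1,522,300 × 0.51 = $776,373
Disabled-veteran exemption = min($88,000, 15% × $776,373) = min($88,000, $116,455.95) = $88,000 (dollar cap binds)
Taxable value = $776,373 − $26,000 − $88,000 = $662,373
City of Yardley: $662,373 × 0.00977 = $6,471.38421
Hospital District: $662,373 × 0.00499 = $3,305.24127
Windmere County: $662,373 × 0.0045 = $2,980.6785
Total = $12,757.30398

$12,757.30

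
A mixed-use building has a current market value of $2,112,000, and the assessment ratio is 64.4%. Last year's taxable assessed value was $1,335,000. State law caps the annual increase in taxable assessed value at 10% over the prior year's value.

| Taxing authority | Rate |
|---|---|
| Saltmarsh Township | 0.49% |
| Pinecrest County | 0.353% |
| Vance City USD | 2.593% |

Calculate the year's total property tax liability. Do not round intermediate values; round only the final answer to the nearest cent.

Uncapped assessed value = $2,112,000 × 0.644 = $1,360,128
Cap limit = $1,335,000 × 1.1 = $1,468,500
Taxable assessed value = min($1,360,128, $1,468,500) = $1,360,128 (cap does not bind)
Saltmarsh Township: $1,360,128 × 0.0049 = $6,664.6272
Pinecrest County: $1,360,128 × 0.00353 = $4,801.25184
Vance City USD: $1,360,128 × 0.02593 = $35,268.11904
Total = $46,733.99808

$46,734.00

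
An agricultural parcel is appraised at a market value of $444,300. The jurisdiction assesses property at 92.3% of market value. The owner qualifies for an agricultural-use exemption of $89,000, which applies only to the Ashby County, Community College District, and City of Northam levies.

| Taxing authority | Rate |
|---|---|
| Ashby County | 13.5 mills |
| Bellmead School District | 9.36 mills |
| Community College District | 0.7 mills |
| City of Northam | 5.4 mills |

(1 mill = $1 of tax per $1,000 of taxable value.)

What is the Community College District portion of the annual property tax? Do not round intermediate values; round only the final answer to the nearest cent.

Assessed value = $444,300 × 0.923 = $410,088.9
Community College District taxable value = $410,088.9 − $89,000 = $321,088.9
Community College District levy = $321,088.9 × 0.0007 = $224.76223

$224.76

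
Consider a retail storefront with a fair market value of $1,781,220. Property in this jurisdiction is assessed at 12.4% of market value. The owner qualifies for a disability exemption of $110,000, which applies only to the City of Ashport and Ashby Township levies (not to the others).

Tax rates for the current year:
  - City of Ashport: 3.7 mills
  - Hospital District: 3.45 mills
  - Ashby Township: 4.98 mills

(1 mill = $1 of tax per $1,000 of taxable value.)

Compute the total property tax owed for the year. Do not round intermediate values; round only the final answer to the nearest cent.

$1,724.37

Assessed value = $1,781,220 × 0.124 = $220,871.28
City of Ashport: ($220,871.28 − $110,000) × 0.0037 = $110,871.28 × 0.0037 = $410.223736
Hospital District: $220,871.28 × 0.00345 = $762.005916
Ashby Township: ($220,871.28 − $110,000) × 0.00498 = $110,871.28 × 0.00498 = $552.1389744
Total = $1,724.3686264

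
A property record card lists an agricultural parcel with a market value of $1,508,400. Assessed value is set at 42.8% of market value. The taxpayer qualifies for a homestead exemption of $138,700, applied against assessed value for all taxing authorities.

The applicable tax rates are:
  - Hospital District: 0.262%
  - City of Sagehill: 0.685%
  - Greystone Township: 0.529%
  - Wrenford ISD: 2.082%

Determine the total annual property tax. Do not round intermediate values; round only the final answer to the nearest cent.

$18,035.33

Assessed value = $1,508,400 × 0.428 = $645,595.2
Taxable value = $645,595.2 − $138,700 = $506,895.2
Hospital District: $506,895.2 × 0.00262 = $1,328.065424
City of Sagehill: $506,895.2 × 0.00685 = $3,472.23212
Greystone Township: $506,895.2 × 0.00529 = $2,681.475608
Wrenford ISD: $506,895.2 × 0.02082 = $10,553.558064
Total = $1,328.065424 + $3,472.23212 + $2,681.475608 + $10,553.558064 = $18,035.331216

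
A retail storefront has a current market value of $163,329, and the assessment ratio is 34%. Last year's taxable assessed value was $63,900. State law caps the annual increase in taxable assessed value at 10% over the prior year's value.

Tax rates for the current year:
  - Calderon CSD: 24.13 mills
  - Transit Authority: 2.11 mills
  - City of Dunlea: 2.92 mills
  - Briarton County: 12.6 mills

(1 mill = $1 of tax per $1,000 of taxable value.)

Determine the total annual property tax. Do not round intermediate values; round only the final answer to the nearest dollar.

Uncapped assessed value = $163,329 × 0.34 = $55,531.86
Cap limit = $63,900 × 1.1 = $70,290
Taxable assessed value = min($55,531.86, $70,290) = $55,531.86 (cap does not bind)
Calderon CSD: $55,531.86 × 0.02413 = $1,339.9837818
Transit Authority: $55,531.86 × 0.00211 = $117.1722246
City of Dunlea: $55,531.86 × 0.00292 = $162.1530312
Briarton County: $55,531.86 × 0.0126 = $699.701436
Total = $2,319.0104736

$2,319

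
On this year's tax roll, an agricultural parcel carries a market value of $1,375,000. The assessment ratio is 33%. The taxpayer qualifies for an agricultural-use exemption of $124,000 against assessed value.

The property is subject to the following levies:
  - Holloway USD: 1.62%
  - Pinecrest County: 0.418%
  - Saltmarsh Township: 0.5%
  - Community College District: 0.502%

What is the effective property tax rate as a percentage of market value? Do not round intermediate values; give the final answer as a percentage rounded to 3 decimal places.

0.729%

Assessed value = $1,375,000 × 0.33 = $453,750
Taxable value = $453,750 − $124,000 = $329,750
Holloway USD: $329,750 × 0.0162 = $5,341.95
Pinecrest County: $329,750 × 0.00418 = $1,378.355
Saltmarsh Township: $329,750 × 0.005 = $1,648.75
Community College District: $329,750 × 0.00502 = $1,655.345
Total tax = $10,024.4
Effective rate = $10,024.4 ÷ $1,375,000 = 0.729% of market value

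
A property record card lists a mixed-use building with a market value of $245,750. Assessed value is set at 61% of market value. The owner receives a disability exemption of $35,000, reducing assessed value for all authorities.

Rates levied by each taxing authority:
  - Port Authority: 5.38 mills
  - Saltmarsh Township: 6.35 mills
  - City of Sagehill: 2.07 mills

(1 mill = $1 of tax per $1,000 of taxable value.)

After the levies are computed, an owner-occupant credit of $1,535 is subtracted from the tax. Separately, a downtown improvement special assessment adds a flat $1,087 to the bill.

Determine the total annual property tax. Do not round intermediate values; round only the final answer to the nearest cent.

$1,137.72

Assessed value = $245,750 × 0.61 = $149,907.5
Taxable value = $149,907.5 − $35,000 = $114,907.5
Port Authority: $114,907.5 × 0.00538 = $618.20235
Saltmarsh Township: $114,907.5 × 0.00635 = $729.662625
City of Sagehill: $114,907.5 × 0.00207 = $237.858525
Levies subtotal = $1,585.7235
After credit = $1,585.7235 − $1,535 = $50.7235
Total = $50.7235 + $1,087 = $1,137.7235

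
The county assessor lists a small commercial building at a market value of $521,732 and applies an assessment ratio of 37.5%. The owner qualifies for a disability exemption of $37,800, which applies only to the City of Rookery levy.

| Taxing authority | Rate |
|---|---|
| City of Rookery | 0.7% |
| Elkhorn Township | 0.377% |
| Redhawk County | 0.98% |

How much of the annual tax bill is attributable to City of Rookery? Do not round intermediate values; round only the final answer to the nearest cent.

$1,104.95

Assessed value = $521,732 × 0.375 = $195,649.5
City of Rookery taxable value = $195,649.5 − $37,800 = $157,849.5
City of Rookery levy = $157,849.5 × 0.007 = $1,104.9465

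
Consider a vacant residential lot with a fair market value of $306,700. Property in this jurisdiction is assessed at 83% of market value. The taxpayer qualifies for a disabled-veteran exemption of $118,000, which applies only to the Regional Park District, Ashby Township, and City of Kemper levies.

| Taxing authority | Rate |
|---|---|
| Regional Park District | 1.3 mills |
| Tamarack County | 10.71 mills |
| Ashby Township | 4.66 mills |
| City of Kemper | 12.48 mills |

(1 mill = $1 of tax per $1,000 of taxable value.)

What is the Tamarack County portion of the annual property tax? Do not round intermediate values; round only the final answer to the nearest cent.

$2,726.35

Assessed value = $306,700 × 0.83 = $254,561
Tamarack County taxable value = $254,561 (exemption does not apply)
Tamarack County levy = $254,561 × 0.01071 = $2,726.34831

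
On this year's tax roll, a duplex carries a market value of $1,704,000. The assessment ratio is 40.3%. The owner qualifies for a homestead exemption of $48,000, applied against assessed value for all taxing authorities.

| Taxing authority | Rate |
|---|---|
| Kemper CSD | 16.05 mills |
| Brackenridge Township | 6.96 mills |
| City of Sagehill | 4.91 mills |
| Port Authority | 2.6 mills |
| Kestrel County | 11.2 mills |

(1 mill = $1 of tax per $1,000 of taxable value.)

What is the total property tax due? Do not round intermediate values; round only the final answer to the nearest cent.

$26,647.06

Assessed value = $1,704,000 × 0.403 = $686,712
Taxable value = $686,712 − $48,000 = $638,712
Kemper CSD: $638,712 × 0.01605 = $10,251.3276
Brackenridge Township: $638,712 × 0.00696 = $4,445.43552
City of Sagehill: $638,712 × 0.00491 = $3,136.07592
Port Authority: $638,712 × 0.0026 = $1,660.6512
Kestrel County: $638,712 × 0.0112 = $7,153.5744
Total = $10,251.3276 + $4,445.43552 + $3,136.07592 + $1,660.6512 + $7,153.5744 = $26,647.06464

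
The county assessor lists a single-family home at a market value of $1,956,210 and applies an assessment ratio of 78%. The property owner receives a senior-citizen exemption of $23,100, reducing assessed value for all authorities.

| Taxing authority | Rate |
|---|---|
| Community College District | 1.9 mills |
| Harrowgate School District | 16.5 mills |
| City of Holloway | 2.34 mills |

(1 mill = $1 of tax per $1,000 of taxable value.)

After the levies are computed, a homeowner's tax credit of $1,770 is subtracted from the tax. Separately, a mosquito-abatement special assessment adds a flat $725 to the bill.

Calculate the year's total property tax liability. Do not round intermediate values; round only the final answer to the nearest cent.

Assessed value = $1,956,210 × 0.78 = $1,525,843.8
Taxable value = $1,525,843.8 − $23,100 = $1,502,743.8
Community College District: $1,502,743.8 × 0.0019 = $2,855.21322
Harrowgate School District: $1,502,743.8 × 0.0165 = $24,795.2727
City of Holloway: $1,502,743.8 × 0.00234 = $3,516.420492
Levies subtotal = $31,166.906412
After credit = $31,166.906412 − $1,770 = $29,396.906412
Total = $29,396.906412 + $725 = $30,121.906412

$30,121.91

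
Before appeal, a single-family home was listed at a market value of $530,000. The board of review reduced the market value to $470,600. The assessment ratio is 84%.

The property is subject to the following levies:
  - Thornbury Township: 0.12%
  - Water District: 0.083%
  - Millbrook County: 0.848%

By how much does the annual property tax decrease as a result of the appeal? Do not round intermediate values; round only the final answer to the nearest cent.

Old assessed value = $530,000 × 0.84 = $445,200
New assessed value = $470,600 × 0.84 = $395,304
Combined rate = 0.0012 + 0.00083 + 0.00848 = 0.01051
Old tax = $445,200 × 0.01051 = $4,679.052
New tax = $395,304 × 0.01051 = $4,154.64504
Reduction = $4,679.052 − $4,154.64504 = $524.40696

$524.41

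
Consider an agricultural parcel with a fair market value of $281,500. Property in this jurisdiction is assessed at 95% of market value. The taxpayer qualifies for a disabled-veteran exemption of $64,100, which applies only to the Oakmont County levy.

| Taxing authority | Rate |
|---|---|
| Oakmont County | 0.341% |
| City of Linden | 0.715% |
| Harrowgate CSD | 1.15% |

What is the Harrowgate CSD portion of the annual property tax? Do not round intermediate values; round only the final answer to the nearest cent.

$3,075.39

Assessed value = $281,500 × 0.95 = $267,425
Harrowgate CSD taxable value = $267,425 (exemption does not apply)
Harrowgate CSD levy = $267,425 × 0.0115 = $3,075.3875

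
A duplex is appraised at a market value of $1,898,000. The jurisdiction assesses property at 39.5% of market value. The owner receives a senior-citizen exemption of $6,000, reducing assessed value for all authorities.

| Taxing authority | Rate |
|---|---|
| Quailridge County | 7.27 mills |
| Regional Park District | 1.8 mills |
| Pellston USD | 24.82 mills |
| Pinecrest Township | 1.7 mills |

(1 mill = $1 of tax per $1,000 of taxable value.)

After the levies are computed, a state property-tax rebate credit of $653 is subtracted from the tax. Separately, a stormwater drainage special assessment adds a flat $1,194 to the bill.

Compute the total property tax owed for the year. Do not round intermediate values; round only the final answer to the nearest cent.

$27,009.64

Assessed value = $1,898,000 × 0.395 = $749,710
Taxable value = $749,710 − $6,000 = $743,710
Quailridge County: $743,710 × 0.00727 = $5,406.7717
Regional Park District: $743,710 × 0.0018 = $1,338.678
Pellston USD: $743,710 × 0.02482 = $18,458.8822
Pinecrest Township: $743,710 × 0.0017 = $1,264.307
Levies subtotal = $26,468.6389
After credit = $26,468.6389 − $653 = $25,815.6389
Total = $25,815.6389 + $1,194 = $27,009.6389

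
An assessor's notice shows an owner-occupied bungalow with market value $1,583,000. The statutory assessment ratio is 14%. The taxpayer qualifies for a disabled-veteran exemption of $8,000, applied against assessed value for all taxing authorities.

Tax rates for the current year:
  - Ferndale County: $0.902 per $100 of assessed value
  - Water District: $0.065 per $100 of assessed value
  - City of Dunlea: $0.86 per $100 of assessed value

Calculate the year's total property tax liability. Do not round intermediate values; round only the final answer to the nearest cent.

Assessed value = $1,583,000 × 0.14 = $221,620
Taxable value = $221,620 − $8,000 = $213,620
Ferndale County: $213,620 × 0.00902 = $1,926.8524
Water District: $213,620 × 0.00065 = $138.853
City of Dunlea: $213,620 × 0.0086 = $1,837.132
Total = $1,926.8524 + $138.853 + $1,837.132 = $3,902.8374

$3,902.84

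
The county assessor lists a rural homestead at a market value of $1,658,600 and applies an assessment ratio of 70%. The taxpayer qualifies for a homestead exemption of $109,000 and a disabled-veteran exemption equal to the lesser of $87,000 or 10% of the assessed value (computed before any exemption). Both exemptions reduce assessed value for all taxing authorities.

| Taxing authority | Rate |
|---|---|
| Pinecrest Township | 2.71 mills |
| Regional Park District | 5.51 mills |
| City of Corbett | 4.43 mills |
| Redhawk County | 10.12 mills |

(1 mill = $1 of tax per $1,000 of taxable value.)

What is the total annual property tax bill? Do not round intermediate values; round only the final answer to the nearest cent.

$21,973.51

Assessed value = $1,658,600 × 0.7 = $1,161,020
Disabled-veteran exemption = min($87,000, 10% × $1,161,020) = min($87,000, $116,102) = $87,000 (dollar cap binds)
Taxable value = $1,161,020 − $109,000 − $87,000 = $965,020
Pinecrest Township: $965,020 × 0.00271 = $2,615.2042
Regional Park District: $965,020 × 0.00551 = $5,317.2602
City of Corbett: $965,020 × 0.00443 = $4,275.0386
Redhawk County: $965,020 × 0.01012 = $9,766.0024
Total = $21,973.5054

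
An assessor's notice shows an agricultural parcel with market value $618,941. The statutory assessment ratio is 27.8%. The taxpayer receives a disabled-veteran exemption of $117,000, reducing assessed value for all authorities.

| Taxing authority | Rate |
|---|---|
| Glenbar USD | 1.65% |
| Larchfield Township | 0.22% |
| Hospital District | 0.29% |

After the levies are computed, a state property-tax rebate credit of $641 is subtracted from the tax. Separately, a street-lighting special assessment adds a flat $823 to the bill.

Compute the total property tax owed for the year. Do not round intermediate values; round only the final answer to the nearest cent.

Assessed value = $618,941 × 0.278 = $172,065.598
Taxable value = $172,065.598 − $117,000 = $55,065.598
Glenbar USD: $55,065.598 × 0.0165 = $908.582367
Larchfield Township: $55,065.598 × 0.0022 = $121.1443156
Hospital District: $55,065.598 × 0.0029 = $159.6902342
Levies subtotal = $1,189.4169168
After credit = $1,189.4169168 − $641 = $548.4169168
Total = $548.4169168 + $823 = $1,371.4169168

$1,371.42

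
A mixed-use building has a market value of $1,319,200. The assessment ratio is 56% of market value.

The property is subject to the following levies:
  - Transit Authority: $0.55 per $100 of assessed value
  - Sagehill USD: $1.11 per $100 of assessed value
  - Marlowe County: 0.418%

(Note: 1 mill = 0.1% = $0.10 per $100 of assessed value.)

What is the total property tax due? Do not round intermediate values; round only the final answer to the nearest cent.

$15,351.27

Assessed value = $1,319,200 × 0.56 = $738,752
Transit Authority: $738,752 × 0.0055 = $4,063.136
Sagehill USD: $738,752 × 0.0111 = $8,200.1472
Marlowe County: $738,752 × 0.00418 = $3,087.98336
Total = $15,351.26656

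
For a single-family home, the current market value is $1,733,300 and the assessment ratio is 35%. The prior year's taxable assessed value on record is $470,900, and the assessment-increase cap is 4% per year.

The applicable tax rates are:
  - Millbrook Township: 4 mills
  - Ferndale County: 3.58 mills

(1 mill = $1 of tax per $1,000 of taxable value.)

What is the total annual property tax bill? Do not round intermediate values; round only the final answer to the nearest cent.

$3,712.20

Uncapped assessed value = $1,733,300 × 0.35 = $606,655
Cap limit = $470,900 × 1.04 = $489,736
Taxable assessed value = min($606,655, $489,736) = $489,736 (cap binds)
Millbrook Township: $489,736 × 0.004 = $1,958.944
Ferndale County: $489,736 × 0.00358 = $1,753.25488
Total = $3,712.19888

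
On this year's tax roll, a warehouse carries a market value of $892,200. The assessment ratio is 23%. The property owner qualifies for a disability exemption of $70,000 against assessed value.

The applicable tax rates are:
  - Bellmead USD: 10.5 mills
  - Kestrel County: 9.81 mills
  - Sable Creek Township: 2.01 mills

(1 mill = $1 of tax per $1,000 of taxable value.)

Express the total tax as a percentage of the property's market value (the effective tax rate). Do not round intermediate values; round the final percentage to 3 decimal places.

0.338%

Assessed value = $892,200 × 0.23 = $205,206
Taxable value = $205,206 − $70,000 = $135,206
Bellmead USD: $135,206 × 0.0105 = $1,419.663
Kestrel County: $135,206 × 0.00981 = $1,326.37086
Sable Creek Township: $135,206 × 0.00201 = $271.76406
Total tax = $3,017.79792
Effective rate = $3,017.79792 ÷ $892,200 = 0.338% of market value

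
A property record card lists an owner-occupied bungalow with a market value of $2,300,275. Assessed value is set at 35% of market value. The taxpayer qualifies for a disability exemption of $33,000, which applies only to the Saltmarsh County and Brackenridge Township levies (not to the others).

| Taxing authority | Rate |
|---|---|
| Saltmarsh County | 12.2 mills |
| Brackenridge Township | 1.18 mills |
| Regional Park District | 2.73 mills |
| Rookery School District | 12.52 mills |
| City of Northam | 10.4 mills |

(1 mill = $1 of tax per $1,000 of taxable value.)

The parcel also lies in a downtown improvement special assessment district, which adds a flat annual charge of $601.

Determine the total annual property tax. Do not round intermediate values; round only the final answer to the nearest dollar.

$31,582

Assessed value = $2,300,275 × 0.35 = $805,096.25
Saltmarsh County: ($805,096.25 − $33,000) × 0.0122 = $772,096.25 × 0.0122 = $9,419.57425
Brackenridge Township: ($805,096.25 − $33,000) × 0.00118 = $772,096.25 × 0.00118 = $911.073575
Regional Park District: $805,096.25 × 0.00273 = $2,197.9127625
Rookery School District: $805,096.25 × 0.01252 = $10,079.80505
City of Northam: $805,096.25 × 0.0104 = $8,373.001
Levies subtotal = $30,981.3666375
Total = $30,981.3666375 + $601 = $31,582.3666375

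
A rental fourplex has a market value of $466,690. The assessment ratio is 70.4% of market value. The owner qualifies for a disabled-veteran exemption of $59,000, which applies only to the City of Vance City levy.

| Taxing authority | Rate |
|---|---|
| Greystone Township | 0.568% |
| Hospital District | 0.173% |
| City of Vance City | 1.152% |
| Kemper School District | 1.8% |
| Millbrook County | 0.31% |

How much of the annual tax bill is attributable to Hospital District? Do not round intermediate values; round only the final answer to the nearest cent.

Assessed value = $466,690 × 0.704 = $328,549.76
Hospital District taxable value = $328,549.76 (exemption does not apply)
Hospital District levy = $328,549.76 × 0.00173 = $568.3910848

$568.39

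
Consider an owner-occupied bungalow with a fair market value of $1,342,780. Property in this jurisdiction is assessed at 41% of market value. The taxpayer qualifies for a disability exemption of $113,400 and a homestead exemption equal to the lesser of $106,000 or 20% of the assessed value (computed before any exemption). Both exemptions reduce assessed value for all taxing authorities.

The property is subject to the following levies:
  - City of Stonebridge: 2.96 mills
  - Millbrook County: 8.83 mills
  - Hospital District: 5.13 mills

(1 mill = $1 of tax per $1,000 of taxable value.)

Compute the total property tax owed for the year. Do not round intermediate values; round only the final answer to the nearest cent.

$5,602.89

Assessed value = $1,342,780 × 0.41 = $550,539.8
Homestead exemption = min($106,000, 20% × $550,539.8) = min($106,000, $110,107.96) = $106,000 (dollar cap binds)
Taxable value = $550,539.8 − $113,400 − $106,000 = $331,139.8
City of Stonebridge: $331,139.8 × 0.00296 = $980.173808
Millbrook County: $331,139.8 × 0.00883 = $2,923.964434
Hospital District: $331,139.8 × 0.00513 = $1,698.747174
Total = $5,602.885416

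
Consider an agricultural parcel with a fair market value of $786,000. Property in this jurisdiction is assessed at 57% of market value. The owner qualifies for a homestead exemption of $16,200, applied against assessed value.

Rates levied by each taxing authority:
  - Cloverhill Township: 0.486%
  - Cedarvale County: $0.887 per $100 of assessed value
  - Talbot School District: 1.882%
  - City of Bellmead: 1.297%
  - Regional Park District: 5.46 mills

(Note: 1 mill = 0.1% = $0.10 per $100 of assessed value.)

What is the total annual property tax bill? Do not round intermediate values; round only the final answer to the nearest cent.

$22,014.18

Assessed value = $786,000 × 0.57 = $448,020
Taxable value = $448,020 − $16,200 = $431,820
Cloverhill Township: $431,820 × 0.00486 = $2,098.6452
Cedarvale County: $431,820 × 0.00887 = $3,830.2434
Talbot School District: $431,820 × 0.01882 = $8,126.8524
City of Bellmead: $431,820 × 0.01297 = $5,600.7054
Regional Park District: $431,820 × 0.00546 = $2,357.7372
Total = $22,014.1836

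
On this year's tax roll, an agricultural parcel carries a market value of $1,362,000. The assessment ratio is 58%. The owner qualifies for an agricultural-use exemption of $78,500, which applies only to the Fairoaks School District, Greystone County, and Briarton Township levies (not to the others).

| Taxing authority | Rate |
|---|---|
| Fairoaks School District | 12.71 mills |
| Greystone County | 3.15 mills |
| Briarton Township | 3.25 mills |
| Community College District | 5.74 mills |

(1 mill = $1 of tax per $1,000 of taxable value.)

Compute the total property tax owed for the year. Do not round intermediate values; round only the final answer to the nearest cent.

$18,130.37

Assessed value = $1,362,000 × 0.58 = $789,960
Fairoaks School District: ($789,960 − $78,500) × 0.01271 = $711,460 × 0.01271 = $9,042.6566
Greystone County: ($789,960 − $78,500) × 0.00315 = $711,460 × 0.00315 = $2,241.099
Briarton Township: ($789,960 − $78,500) × 0.00325 = $711,460 × 0.00325 = $2,312.245
Community College District: $789,960 × 0.00574 = $4,534.3704
Total = $18,130.371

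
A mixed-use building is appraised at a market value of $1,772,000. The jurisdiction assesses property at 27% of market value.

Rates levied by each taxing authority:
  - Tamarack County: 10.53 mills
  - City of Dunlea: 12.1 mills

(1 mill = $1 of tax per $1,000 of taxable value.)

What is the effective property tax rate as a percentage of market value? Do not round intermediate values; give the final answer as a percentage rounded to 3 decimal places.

0.611%

Assessed value = $1,772,000 × 0.27 = $478,440
Tamarack County: $478,440 × 0.01053 = $5,037.9732
City of Dunlea: $478,440 × 0.0121 = $5,789.124
Total tax = $10,827.0972
Effective rate = $10,827.0972 ÷ $1,772,000 = 0.611% of market value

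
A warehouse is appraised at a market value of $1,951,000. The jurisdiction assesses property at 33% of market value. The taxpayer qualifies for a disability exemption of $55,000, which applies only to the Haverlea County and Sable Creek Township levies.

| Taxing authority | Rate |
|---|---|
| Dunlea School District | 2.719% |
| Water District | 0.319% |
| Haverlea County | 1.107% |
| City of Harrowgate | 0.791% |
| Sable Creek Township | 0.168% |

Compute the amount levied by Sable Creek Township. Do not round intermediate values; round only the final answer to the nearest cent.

$989.23

Assessed value = $1,951,000 × 0.33 = $643,830
Sable Creek Township taxable value = $643,830 − $55,000 = $588,830
Sable Creek Township levy = $588,830 × 0.00168 = $989.2344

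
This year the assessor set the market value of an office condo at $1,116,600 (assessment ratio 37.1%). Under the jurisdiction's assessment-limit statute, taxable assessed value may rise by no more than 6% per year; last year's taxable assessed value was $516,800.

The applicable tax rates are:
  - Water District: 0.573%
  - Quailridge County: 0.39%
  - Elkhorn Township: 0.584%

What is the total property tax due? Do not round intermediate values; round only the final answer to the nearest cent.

$6,408.58

Uncapped assessed value = $1,116,600 × 0.371 = $414,258.6
Cap limit = $516,800 × 1.06 = $547,808
Taxable assessed value = min($414,258.6, $547,808) = $414,258.6 (cap does not bind)
Water District: $414,258.6 × 0.00573 = $2,373.701778
Quailridge County: $414,258.6 × 0.0039 = $1,615.60854
Elkhorn Township: $414,258.6 × 0.00584 = $2,419.270224
Total = $6,408.580542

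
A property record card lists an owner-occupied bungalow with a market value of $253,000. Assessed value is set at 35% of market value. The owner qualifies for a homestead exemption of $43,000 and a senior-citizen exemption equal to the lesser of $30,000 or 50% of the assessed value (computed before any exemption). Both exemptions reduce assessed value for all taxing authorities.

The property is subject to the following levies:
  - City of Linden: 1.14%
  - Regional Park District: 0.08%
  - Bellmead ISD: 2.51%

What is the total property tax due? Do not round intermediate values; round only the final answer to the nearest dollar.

$580

Assessed value = $253,000 × 0.35 = $88,550
Senior-citizen exemption = min($30,000, 50% × $88,550) = min($30,000, $44,275) = $30,000 (dollar cap binds)
Taxable value = $88,550 − $43,000 − $30,000 = $15,550
City of Linden: $15,550 × 0.0114 = $177.27
Regional Park District: $15,550 × 0.0008 = $12.44
Bellmead ISD: $15,550 × 0.0251 = $390.305
Total = $580.015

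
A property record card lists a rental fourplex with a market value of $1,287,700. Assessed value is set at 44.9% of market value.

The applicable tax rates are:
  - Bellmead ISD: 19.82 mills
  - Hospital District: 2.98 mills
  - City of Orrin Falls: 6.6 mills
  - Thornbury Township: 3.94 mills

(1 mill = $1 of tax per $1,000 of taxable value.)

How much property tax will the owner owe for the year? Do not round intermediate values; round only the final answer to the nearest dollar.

Assessed value = $1,287,700 × 0.449 = $578,177.3
Bellmead ISD: $578,177.3 × 0.01982 = $11,459.474086
Hospital District: $578,177.3 × 0.00298 = $1,722.968354
City of Orrin Falls: $578,177.3 × 0.0066 = $3,815.97018
Thornbury Township: $578,177.3 × 0.00394 = $2,278.018562
Total = $11,459.474086 + $1,722.968354 + $3,815.97018 + $2,278.018562 = $19,276.431182

$19,276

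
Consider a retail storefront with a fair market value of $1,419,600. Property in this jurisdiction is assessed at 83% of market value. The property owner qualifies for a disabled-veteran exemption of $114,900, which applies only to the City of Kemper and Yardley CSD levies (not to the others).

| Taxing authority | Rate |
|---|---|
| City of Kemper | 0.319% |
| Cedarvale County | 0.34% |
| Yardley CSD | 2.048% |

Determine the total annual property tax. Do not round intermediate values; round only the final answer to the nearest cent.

$29,176.03

Assessed value = $1,419,600 × 0.83 = $1,178,268
City of Kemper: ($1,178,268 − $114,900) × 0.00319 = $1,063,368 × 0.00319 = $3,392.14392
Cedarvale County: $1,178,268 × 0.0034 = $4,006.1112
Yardley CSD: ($1,178,268 − $114,900) × 0.02048 = $1,063,368 × 0.02048 = $21,777.77664
Total = $29,176.03176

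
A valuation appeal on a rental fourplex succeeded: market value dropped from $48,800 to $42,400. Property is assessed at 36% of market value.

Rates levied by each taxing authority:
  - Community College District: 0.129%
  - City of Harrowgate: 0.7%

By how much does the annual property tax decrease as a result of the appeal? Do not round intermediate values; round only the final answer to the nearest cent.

$19.10

Old assessed value = $48,800 × 0.36 = $17,568
New assessed value = $42,400 × 0.36 = $15,264
Combined rate = 0.00129 + 0.007 = 0.00829
Old tax = $17,568 × 0.00829 = $145.63872
New tax = $15,264 × 0.00829 = $126.53856
Reduction = $145.63872 − $126.53856 = $19.10016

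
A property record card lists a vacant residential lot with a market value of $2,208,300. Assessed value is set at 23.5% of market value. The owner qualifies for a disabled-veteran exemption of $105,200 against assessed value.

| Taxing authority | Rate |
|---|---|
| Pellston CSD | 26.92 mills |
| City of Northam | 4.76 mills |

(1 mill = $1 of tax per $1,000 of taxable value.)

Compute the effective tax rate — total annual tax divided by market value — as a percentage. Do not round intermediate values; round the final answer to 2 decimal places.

Assessed value = $2,208,300 × 0.235 = $518,950.5
Taxable value = $518,950.5 − $105,200 = $413,750.5
Pellston CSD: $413,750.5 × 0.02692 = $11,138.16346
City of Northam: $413,750.5 × 0.00476 = $1,969.45238
Total tax = $13,107.61584
Effective rate = $13,107.61584 ÷ $2,208,300 = 0.59% of market value

0.59%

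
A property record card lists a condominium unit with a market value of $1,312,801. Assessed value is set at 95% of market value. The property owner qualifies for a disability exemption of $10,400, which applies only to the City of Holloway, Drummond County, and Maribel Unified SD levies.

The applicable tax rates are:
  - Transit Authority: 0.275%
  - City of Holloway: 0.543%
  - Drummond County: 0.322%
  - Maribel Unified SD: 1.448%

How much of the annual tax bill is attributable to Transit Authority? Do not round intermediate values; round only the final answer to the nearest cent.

$3,429.69

Assessed value = $1,312,801 × 0.95 = $1,247,160.95
Transit Authority taxable value = $1,247,160.95 (exemption does not apply)
Transit Authority levy = $1,247,160.95 × 0.00275 = $3,429.6926125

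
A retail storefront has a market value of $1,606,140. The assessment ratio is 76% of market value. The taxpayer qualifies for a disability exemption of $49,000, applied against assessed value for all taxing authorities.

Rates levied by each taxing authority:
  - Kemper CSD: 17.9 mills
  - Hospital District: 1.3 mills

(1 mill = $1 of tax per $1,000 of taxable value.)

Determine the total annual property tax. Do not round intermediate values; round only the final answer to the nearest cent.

Assessed value = $1,606,140 × 0.76 = $1,220,666.4
Taxable value = $1,220,666.4 − $49,000 = $1,171,666.4
Kemper CSD: $1,171,666.4 × 0.0179 = $20,972.82856
Hospital District: $1,171,666.4 × 0.0013 = $1,523.16632
Total = $20,972.82856 + $1,523.16632 = $22,495.99488

$22,495.99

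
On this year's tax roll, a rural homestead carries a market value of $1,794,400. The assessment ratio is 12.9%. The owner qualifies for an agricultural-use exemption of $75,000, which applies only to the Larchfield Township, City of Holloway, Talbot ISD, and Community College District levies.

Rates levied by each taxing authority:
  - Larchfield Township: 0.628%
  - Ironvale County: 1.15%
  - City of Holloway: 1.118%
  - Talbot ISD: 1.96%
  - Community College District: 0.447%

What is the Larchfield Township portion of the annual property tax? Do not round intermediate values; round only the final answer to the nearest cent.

$982.68

Assessed value = $1,794,400 × 0.129 = $231,477.6
Larchfield Township taxable value = $231,477.6 − $75,000 = $156,477.6
Larchfield Township levy = $156,477.6 × 0.00628 = $982.679328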